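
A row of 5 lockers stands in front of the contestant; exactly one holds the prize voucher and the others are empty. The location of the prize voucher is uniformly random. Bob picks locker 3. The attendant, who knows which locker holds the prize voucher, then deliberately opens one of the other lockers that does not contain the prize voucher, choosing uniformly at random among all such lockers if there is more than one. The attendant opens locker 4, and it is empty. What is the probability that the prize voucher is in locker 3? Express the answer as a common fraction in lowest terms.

1/5

Apply Bayes' rule, conditioning on where the prize voucher actually is.
If it is in any of lockers 1, 2, and 5 (prior 1/5 each): the attendant has 3 equally likely choices, so probability 1/3; weight (1/5)·(1/3) = 1/15 each.
If it is in locker 3 (prior 1/5): the attendant has 4 equally likely choices, so probability 1/4; weight (1/5)·(1/4) = 1/20.
If it is in locker 4 (prior 1/5): the attendant opened locker 4, so this case is ruled out; weight (1/5)·0 = 0.
The weights sum to 1/4.
So P(the prize voucher in locker 3 | the attendant opened locker 4) = (1/20) / (1/4) = 1/5.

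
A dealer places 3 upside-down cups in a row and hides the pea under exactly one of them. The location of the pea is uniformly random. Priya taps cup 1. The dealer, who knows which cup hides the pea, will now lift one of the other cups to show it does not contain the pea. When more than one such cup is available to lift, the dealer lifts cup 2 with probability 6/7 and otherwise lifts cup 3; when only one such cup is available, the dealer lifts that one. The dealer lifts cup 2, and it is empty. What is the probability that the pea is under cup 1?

6/13

Apply Bayes' rule, conditioning on where the pea actually is.
If it is under cup 1 (prior 1/3): cup 2 is available, opened with probability 6/7; weight (1/3)·(6/7) = 2/7.
If it is under cup 2 (prior 1/3): the dealer opened cup 2, so this case is ruled out; weight (1/3)·0 = 0.
If it is under cup 3 (prior 1/3): only cup 2 is available, probability 1; weight (1/3)·1 = 1/3.
The weights sum to 13/21.
So P(the pea under cup 1 | the dealer opened cup 2) = (2/7) / (13/21) = 6/13.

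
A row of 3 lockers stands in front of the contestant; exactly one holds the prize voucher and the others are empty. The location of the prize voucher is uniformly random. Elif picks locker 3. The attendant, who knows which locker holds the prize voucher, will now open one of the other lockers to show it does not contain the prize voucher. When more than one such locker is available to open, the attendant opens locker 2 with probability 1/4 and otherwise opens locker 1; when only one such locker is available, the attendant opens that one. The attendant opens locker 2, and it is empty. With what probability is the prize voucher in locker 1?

Apply Bayes' rule, conditioning on where the prize voucher actually is.
If it is in locker 1 (prior 1/3): only locker 2 is available, probability 1; weight (1/3)·1 = 1/3.
If it is in locker 2 (prior 1/3): the attendant opened locker 2, so this case is ruled out; weight (1/3)·0 = 0.
If it is in locker 3 (prior 1/3): locker 2 is available, opened with probability 1/4; weight (1/3)·(1/4) = 1/12.
The weights sum to 5/12.
So P(the prize voucher in locker 1 | the attendant opened locker 2) = (1/3) / (5/12) = 4/5.

4/5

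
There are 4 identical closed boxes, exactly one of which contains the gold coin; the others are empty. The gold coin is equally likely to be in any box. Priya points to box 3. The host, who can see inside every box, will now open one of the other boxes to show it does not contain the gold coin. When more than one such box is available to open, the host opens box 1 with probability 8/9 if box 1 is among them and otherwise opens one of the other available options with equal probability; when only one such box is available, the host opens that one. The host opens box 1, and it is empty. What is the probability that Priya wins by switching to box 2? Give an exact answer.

Apply Bayes' rule, conditioning on where the gold coin actually is.
If it is in box 1 (prior 1/4): the host opened box 1, so this case is ruled out; weight (1/4)·0 = 0.
If it is in any of boxes 2, 3, and 4 (prior 1/4 each): box 1 is available, opened with probability 8/9; weight (1/4)·(8/9) = 2/9 each.
The weights sum to 2/3.
So P(the gold coin in box 2 | the host opened box 1) = (2/9) / (2/3) = 1/3.

1/3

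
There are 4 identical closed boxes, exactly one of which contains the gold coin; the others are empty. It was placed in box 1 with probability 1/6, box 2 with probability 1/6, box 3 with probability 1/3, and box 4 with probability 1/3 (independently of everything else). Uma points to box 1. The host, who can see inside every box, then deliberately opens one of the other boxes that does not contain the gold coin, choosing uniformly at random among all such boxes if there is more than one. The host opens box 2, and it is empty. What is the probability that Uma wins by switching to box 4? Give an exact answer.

Consider each possible location of the gold coin in turn.
If it is in box 1 (prior 1/6): the host has 3 equally likely choices, so probability 1/3; weight (1/6)·(1/3) = 1/18.
If it is in box 2 (prior 1/6): the host opened box 2, so this case is ruled out; weight (1/6)·0 = 0.
If it is in either of boxes 3 and 4 (prior 1/3 each): the host has 2 equally likely choices, so probability 1/2; weight (1/3)·(1/2) = 1/6 each.
The weights sum to 7/18.
So P(the gold coin in box 4 | the host opened box 2) = (1/6) / (7/18) = 3/7.

3/7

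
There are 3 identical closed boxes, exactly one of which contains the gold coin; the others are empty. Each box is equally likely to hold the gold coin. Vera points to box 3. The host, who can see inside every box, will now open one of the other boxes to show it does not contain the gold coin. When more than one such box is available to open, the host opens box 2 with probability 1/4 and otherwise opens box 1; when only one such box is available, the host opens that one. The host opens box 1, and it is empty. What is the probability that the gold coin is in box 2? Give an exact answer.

4/7

Apply Bayes' rule, conditioning on where the gold coin actually is.
If it is in box 1 (prior 1/3): the host opened box 1, so this case is ruled out; weight (1/3)·0 = 0.
If it is in box 2 (prior 1/3): only box 1 is available, probability 1; weight (1/3)·1 = 1/3.
If it is in box 3 (prior 1/3): box 2 is available but not opened, probability 3/4; weight (1/3)·(3/4) = 1/4.
The weights sum to 7/12.
So P(the gold coin in box 2 | the host opened box 1) = (1/3) / (7/12) = 4/7.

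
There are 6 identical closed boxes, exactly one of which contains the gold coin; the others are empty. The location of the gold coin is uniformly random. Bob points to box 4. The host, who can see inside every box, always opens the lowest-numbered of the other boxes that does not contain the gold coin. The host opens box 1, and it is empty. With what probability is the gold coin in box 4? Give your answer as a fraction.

1/5

Condition on the true location of the gold coin.
If it is in box 1 (prior 1/6): the host opened box 1, so this case is ruled out; weight (1/6)·0 = 0.
If it is in any of boxes 2, 3, 4, 5, and 6 (prior 1/6 each): box 1 is the lowest-numbered option available, probability 1; weight (1/6)·1 = 1/6 each.
The weights sum to 5/6.
So P(the gold coin in box 4 | the host opened box 1) = (1/6) / (5/6) = 1/5.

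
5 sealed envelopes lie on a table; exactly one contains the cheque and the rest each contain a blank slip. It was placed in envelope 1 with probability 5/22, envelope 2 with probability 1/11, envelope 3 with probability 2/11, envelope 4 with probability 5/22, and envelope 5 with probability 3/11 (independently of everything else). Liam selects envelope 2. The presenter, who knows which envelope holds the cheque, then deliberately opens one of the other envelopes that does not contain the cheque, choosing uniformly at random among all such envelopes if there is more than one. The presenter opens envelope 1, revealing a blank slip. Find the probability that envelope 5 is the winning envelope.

Consider each possible location of the cheque in turn.
If it is in envelope 1 (prior 5/22): the presenter opened envelope 1, so this case is ruled out; weight (5/22)·0 = 0.
If it is in envelope 2 (prior 1/11): the presenter has 4 equally likely choices, so probability 1/4; weight (1/11)·(1/4) = 1/44.
If it is in envelope 3 (prior 2/11): the presenter has 3 equally likely choices, so probability 1/3; weight (2/11)·(1/3) = 2/33.
If it is in envelope 4 (prior 5/22): the presenter has 3 equally likely choices, so probability 1/3; weight (5/22)·(1/3) = 5/66.
If it is in envelope 5 (prior 3/11): the presenter has 3 equally likely choices, so probability 1/3; weight (3/11)·(1/3) = 1/11.
The weights sum to 1/4.
So P(the cheque in envelope 5 | the presenter opened envelope 1) = (1/11) / (1/4) = 4/11.

4/11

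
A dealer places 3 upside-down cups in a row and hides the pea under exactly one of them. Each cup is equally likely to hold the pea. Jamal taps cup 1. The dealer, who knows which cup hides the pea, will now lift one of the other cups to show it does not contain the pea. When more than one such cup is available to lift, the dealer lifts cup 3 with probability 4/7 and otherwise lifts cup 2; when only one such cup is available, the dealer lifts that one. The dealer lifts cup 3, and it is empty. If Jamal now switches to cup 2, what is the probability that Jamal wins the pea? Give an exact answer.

Apply Bayes' rule, conditioning on where the pea actually is.
If it is under cup 1 (prior 1/3): cup 3 is available, opened with probability 4/7; weight (1/3)·(4/7) = 4/21.
If it is under cup 2 (prior 1/3): only cup 3 is available, probability 1; weight (1/3)·1 = 1/3.
If it is under cup 3 (prior 1/3): the dealer opened cup 3, so this case is ruled out; weight (1/3)·0 = 0.
The weights sum to 11/21.
So P(the pea under cup 2 | the dealer opened cup 3) = (1/3) / (11/21) = 7/11.

7/11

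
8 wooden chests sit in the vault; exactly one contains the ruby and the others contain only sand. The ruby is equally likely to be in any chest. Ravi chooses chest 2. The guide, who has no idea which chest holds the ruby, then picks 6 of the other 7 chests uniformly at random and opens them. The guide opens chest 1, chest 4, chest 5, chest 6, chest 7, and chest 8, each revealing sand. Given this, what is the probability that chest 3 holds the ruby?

Because the guide chose which chests to open without knowing where the ruby is, the choice is independent of the prize location. Learning that none of the 6 opened chests holds the ruby simply rules out those 6 locations and leaves the remaining 2 chests still equally likely by symmetry.
So P(the ruby in chest 3) = 1/2.

1/2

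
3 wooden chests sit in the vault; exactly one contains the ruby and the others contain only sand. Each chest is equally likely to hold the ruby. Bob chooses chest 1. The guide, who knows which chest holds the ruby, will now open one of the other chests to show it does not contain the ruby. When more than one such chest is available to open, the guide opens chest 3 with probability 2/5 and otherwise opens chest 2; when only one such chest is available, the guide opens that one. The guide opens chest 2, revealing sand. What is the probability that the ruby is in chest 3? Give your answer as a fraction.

Condition on the true location of the ruby.
If it is in chest 1 (prior 1/3): chest 3 is available but not opened, probability 3/5; weight (1/3)·(3/5) = 1/5.
If it is in chest 2 (prior 1/3): the guide opened chest 2, so this case is ruled out; weight (1/3)·0 = 0.
If it is in chest 3 (prior 1/3): only chest 2 is available, probability 1; weight (1/3)·1 = 1/3.
The weights sum to 8/15.
So P(the ruby in chest 3 | the guide opened chest 2) = (1/3) / (8/15) = 5/8.

5/8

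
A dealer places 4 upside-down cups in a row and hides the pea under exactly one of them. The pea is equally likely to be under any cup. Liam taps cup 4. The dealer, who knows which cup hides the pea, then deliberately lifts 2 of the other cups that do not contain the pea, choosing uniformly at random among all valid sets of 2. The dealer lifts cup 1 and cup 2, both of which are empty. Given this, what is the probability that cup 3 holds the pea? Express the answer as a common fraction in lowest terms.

Consider each possible location of the pea in turn.
If it is under either of cups 1 and 2 (prior 1/4 each): that cup was opened and seen not to hold the prize — ruled out; weight (1/4)·0 = 0 each.
If it is under cup 3 (prior 1/4): the dealer has no choice, probability 1; weight (1/4)·1 = 1/4.
If it is under cup 4 (prior 1/4): the dealer has 3 equally likely choices, so probability 1/3; weight (1/4)·(1/3) = 1/12.
The weights sum to 1/3.
So P(the pea under cup 3 | the dealer opened cup 1 and cup 2) = (1/4) / (1/3) = 3/4.

3/4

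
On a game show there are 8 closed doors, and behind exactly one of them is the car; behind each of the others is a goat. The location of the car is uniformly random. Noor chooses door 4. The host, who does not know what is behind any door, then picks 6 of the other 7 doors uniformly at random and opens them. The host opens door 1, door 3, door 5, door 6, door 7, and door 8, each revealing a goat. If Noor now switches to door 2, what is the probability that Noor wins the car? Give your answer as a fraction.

Because the host chose which doors to open without knowing where the car is, the choice is independent of the prize location. Learning that none of the 6 opened doors holds the car simply rules out those 6 locations and leaves the remaining 2 doors still equally likely by symmetry.
So P(the car behind door 2) = 1/2.

1/2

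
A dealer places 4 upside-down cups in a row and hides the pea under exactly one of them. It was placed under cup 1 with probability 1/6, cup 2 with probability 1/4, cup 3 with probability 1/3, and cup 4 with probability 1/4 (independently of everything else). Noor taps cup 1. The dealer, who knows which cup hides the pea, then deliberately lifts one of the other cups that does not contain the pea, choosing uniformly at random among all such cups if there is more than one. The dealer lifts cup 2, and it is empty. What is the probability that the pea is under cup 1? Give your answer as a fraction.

4/25

Apply Bayes' rule, conditioning on where the pea actually is.
If it is under cup 1 (prior 1/6): the dealer has 3 equally likely choices, so probability 1/3; weight (1/6)·(1/3) = 1/18.
If it is under cup 2 (prior 1/4): the dealer opened cup 2, so this case is ruled out; weight (1/4)·0 = 0.
If it is under cup 3 (prior 1/3): the dealer has 2 equally likely choices, so probability 1/2; weight (1/3)·(1/2) = 1/6.
If it is under cup 4 (prior 1/4): the dealer has 2 equally likely choices, so probability 1/2; weight (1/4)·(1/2) = 1/8.
The weights sum to 25/72.
So P(the pea under cup 1 | the dealer opened cup 2) = (1/18) / (25/72) = 4/25.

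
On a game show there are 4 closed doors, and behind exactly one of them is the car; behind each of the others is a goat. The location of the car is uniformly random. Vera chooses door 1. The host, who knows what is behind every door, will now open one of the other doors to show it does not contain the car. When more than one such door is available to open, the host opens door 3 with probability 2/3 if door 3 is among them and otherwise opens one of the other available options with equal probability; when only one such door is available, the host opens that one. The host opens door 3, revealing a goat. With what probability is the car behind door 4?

Consider each possible location of the car in turn.
If it is behind any of doors 1, 2, and 4 (prior 1/4 each): door 3 is available, opened with probability 2/3; weight (1/4)·(2/3) = 1/6 each.
If it is behind door 3 (prior 1/4): the host opened door 3, so this case is ruled out; weight (1/4)·0 = 0.
The weights sum to 1/2.
So P(the car behind door 4 | the host opened door 3) = (1/6) / (1/2) = 1/3.

1/3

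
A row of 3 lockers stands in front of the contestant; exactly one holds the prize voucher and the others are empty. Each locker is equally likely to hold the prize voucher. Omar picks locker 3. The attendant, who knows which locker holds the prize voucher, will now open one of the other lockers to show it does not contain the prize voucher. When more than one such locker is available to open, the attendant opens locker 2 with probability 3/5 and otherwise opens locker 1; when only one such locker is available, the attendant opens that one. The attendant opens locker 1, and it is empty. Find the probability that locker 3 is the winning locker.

Consider each possible location of the prize voucher in turn.
If it is in locker 1 (prior 1/3): the attendant opened locker 1, so this case is ruled out; weight (1/3)·0 = 0.
If it is in locker 2 (prior 1/3): only locker 1 is available, probability 1; weight (1/3)·1 = 1/3.
If it is in locker 3 (prior 1/3): locker 2 is available but not opened, probability 2/5; weight (1/3)·(2/5) = 2/15.
The weights sum to 7/15.
So P(the prize voucher in locker 3 | the attendant opened locker 1) = (2/15) / (7/15) = 2/7.

2/7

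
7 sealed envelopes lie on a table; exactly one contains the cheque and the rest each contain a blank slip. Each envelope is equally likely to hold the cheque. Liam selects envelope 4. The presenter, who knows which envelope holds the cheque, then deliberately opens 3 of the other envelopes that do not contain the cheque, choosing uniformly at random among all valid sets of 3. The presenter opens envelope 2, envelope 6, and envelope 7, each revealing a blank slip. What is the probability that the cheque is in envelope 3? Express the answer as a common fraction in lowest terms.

Condition on the true location of the cheque.
If it is in any of envelopes 1, 3, and 5 (prior 1/7 each): the presenter has 10 equally likely choices, so probability 1/10; weight (1/7)·(1/10) = 1/70 each.
If it is in any of envelopes 2, 6, and 7 (prior 1/7 each): that envelope was opened and seen not to hold the prize — ruled out; weight (1/7)·0 = 0 each.
If it is in envelope 4 (prior 1/7): the presenter has 20 equally likely choices, so probability 1/20; weight (1/7)·(1/20) = 1/140.
The weights sum to 1/20.
So P(the cheque in envelope 3 | the presenter opened envelope 2, envelope 6, and envelope 7) = (1/70) / (1/20) = 2/7.

2/7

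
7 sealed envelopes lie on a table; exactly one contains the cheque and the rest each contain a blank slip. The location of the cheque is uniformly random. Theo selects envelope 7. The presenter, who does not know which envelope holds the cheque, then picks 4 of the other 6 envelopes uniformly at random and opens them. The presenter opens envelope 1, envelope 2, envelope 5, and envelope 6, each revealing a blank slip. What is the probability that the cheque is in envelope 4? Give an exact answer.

Because the presenter chose which envelopes to open without knowing where the cheque is, the choice is independent of the prize location. Learning that none of the 4 opened envelopes holds the cheque simply rules out those 4 locations and leaves the remaining 3 envelopes still equally likely by symmetry.
So P(the cheque in envelope 4) = 1/3.

1/3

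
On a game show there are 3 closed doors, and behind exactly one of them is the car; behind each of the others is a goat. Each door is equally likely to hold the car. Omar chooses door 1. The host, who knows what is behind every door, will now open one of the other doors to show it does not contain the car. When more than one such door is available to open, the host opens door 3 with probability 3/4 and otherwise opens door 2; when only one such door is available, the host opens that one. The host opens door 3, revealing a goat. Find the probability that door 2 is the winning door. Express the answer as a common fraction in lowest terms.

4/7

Consider each possible location of the car in turn.
If it is behind door 1 (prior 1/3): door 3 is available, opened with probability 3/4; weight (1/3)·(3/4) = 1/4.
If it is behind door 2 (prior 1/3): only door 3 is available, probability 1; weight (1/3)·1 = 1/3.
If it is behind door 3 (prior 1/3): the host opened door 3, so this case is ruled out; weight (1/3)·0 = 0.
The weights sum to 7/12.
So P(the car behind door 2 | the host opened door 3) = (1/3) / (7/12) = 4/7.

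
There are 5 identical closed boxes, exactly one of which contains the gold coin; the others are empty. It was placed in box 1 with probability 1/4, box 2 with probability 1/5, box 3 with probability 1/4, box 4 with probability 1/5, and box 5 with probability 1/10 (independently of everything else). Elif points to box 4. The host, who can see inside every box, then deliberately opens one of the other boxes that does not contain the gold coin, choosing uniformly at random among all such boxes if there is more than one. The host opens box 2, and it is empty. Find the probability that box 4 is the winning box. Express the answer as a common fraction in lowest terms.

1/5

Apply Bayes' rule, conditioning on where the gold coin actually is.
If it is in either of boxes 1 and 3 (prior 1/4 each): the host has 3 equally likely choices, so probability 1/3; weight (1/4)·(1/3) = 1/12 each.
If it is in box 2 (prior 1/5): the host opened box 2, so this case is ruled out; weight (1/5)·0 = 0.
If it is in box 4 (prior 1/5): the host has 4 equally likely choices, so probability 1/4; weight (1/5)·(1/4) = 1/20.
If it is in box 5 (prior 1/10): the host has 3 equally likely choices, so probability 1/3; weight (1/10)·(1/3) = 1/30.
The weights sum to 1/4.
So P(the gold coin in box 4 | the host opened box 2) = (1/20) / (1/4) = 1/5.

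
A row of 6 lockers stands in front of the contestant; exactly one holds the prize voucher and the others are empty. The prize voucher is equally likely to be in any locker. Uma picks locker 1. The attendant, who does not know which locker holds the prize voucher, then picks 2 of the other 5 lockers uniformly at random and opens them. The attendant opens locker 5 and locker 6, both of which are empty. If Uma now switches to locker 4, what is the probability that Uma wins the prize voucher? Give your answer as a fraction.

Condition on the true location of the prize voucher.
If it is in any of lockers 1, 2, 3, and 4 (prior 1/6 each): the attendant picks exactly this set with probability 1/10 regardless, and none is the prize; weight (1/6)·(1/10) = 1/60 each.
If it is in either of lockers 5 and 6 (prior 1/6 each): that locker was opened and seen not to hold the prize — ruled out; weight (1/6)·0 = 0 each.
The weights sum to 1/15.
So P(the prize voucher in locker 4 | the attendant opened locker 5 and locker 6) = (1/60) / (1/15) = 1/4.

1/4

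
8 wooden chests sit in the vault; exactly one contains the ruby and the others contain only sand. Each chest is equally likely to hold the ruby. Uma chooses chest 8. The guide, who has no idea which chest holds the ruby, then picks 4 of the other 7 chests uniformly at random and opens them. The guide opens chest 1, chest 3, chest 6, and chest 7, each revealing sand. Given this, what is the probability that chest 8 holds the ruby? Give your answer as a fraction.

Because the guide chose which chests to open without knowing where the ruby is, the choice is independent of the prize location. Learning that none of the 4 opened chests holds the ruby simply rules out those 4 locations and leaves the remaining 4 chests still equally likely by symmetry.
So P(the ruby in chest 8) = 1/4.

1/4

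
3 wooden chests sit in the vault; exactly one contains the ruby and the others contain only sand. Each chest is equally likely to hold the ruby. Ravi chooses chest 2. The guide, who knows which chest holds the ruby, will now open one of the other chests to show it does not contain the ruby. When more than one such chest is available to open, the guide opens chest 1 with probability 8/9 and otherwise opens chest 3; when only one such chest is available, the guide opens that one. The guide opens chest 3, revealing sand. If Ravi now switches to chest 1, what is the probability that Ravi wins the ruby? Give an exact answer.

9/10

Consider each possible location of the ruby in turn.
If it is in chest 1 (prior 1/3): only chest 3 is available, probability 1; weight (1/3)·1 = 1/3.
If it is in chest 2 (prior 1/3): chest 1 is available but not opened, probability 1/9; weight (1/3)·(1/9) = 1/27.
If it is in chest 3 (prior 1/3): the guide opened chest 3, so this case is ruled out; weight (1/3)·0 = 0.
The weights sum to 10/27.
So P(the ruby in chest 1 | the guide opened chest 3) = (1/3) / (10/27) = 9/10.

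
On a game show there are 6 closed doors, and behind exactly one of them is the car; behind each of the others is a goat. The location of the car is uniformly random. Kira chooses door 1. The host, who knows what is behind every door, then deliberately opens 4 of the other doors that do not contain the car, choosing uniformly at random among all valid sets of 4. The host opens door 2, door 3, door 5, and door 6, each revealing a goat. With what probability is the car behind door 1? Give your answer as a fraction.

Consider each possible location of the car in turn.
If it is behind door 1 (prior 1/6): the host has 5 equally likely choices, so probability 1/5; weight (1/6)·(1/5) = 1/30.
If it is behind any of doors 2, 3, 5, and 6 (prior 1/6 each): that door was opened and seen not to hold the prize — ruled out; weight (1/6)·0 = 0 each.
If it is behind door 4 (prior 1/6): the host has no choice, probability 1; weight (1/6)·1 = 1/6.
The weights sum to 1/5.
So P(the car behind door 1 | the host opened door 2, door 3, door 5, and door 6) = (1/30) / (1/5) = 1/6.

1/6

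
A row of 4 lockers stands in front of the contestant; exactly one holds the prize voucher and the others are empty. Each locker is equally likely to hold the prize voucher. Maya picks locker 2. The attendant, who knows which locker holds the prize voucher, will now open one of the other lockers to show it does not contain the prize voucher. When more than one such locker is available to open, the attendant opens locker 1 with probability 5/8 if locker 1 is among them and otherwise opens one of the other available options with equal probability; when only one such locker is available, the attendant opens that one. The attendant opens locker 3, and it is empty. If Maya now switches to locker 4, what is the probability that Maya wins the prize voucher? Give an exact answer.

6/17

Condition on the true location of the prize voucher.
If it is in locker 1 (prior 1/4): locker 1 holds the prize so is unavailable; the attendant chooses uniformly among the 2 others, probability 1/2; weight (1/4)·(1/2) = 1/8.
If it is in locker 2 (prior 1/4): locker 1 is available but not opened; locker 3 gets probability (1 − 5/8)/2 = 3/16; weight (1/4)·(3/16) = 3/64.
If it is in locker 3 (prior 1/4): the attendant opened locker 3, so this case is ruled out; weight (1/4)·0 = 0.
If it is in locker 4 (prior 1/4): locker 1 is available but not opened, probability 3/8; weight (1/4)·(3/8) = 3/32.
The weights sum to 17/64.
So P(the prize voucher in locker 4 | the attendant opened locker 3) = (3/32) / (17/64) = 6/17.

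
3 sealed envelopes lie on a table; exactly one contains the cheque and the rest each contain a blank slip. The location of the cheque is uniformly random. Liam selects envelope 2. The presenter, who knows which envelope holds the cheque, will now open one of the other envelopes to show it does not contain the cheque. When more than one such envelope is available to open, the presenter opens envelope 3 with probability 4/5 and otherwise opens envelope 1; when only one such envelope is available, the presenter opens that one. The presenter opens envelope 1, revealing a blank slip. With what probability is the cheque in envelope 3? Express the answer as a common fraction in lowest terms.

Consider each possible location of the cheque in turn.
If it is in envelope 1 (prior 1/3): the presenter opened envelope 1, so this case is ruled out; weight (1/3)·0 = 0.
If it is in envelope 2 (prior 1/3): envelope 3 is available but not opened, probability 1/5; weight (1/3)·(1/5) = 1/15.
If it is in envelope 3 (prior 1/3): only envelope 1 is available, probability 1; weight (1/3)·1 = 1/3.
The weights sum to 2/5.
So P(the cheque in envelope 3 | the presenter opened envelope 1) = (1/3) / (2/5) = 5/6.

5/6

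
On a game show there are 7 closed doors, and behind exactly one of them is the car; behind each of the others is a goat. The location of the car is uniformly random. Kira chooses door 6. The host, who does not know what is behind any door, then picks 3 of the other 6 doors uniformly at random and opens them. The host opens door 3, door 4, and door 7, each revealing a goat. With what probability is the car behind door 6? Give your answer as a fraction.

1/4

Consider each possible location of the car in turn.
If it is behind any of doors 1, 2, 5, and 6 (prior 1/7 each): the host picks exactly this set with probability 1/20 regardless, and none is the prize; weight (1/7)·(1/20) = 1/140 each.
If it is behind any of doors 3, 4, and 7 (prior 1/7 each): that door was opened and seen not to hold the prize — ruled out; weight (1/7)·0 = 0 each.
The weights sum to 1/35.
So P(the car behind door 6 | the host opened door 3, door 4, and door 7) = (1/140) / (1/35) = 1/4.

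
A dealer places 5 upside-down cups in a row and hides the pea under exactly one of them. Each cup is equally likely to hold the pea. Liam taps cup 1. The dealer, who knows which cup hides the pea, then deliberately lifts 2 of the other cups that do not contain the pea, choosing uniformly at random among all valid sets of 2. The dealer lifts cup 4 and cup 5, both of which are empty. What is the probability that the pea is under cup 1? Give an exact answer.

Condition on the true location of the pea.
If it is under cup 1 (prior 1/5): the dealer has 6 equally likely choices, so probability 1/6; weight (1/5)·(1/6) = 1/30.
If it is under either of cups 2 and 3 (prior 1/5 each): the dealer has 3 equally likely choices, so probability 1/3; weight (1/5)·(1/3) = 1/15 each.
If it is under either of cups 4 and 5 (prior 1/5 each): that cup was opened and seen not to hold the prize — ruled out; weight (1/5)·0 = 0 each.
The weights sum to 1/6.
So P(the pea under cup 1 | the dealer opened cup 4 and cup 5) = (1/30) / (1/6) = 1/5.

1/5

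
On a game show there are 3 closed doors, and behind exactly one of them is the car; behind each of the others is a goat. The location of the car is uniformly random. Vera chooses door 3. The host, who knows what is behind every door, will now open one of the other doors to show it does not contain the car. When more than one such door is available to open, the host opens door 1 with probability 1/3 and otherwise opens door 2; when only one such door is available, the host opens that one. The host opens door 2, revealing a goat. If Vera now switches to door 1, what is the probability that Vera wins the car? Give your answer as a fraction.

3/5

Condition on the true location of the car.
If it is behind door 1 (prior 1/3): only door 2 is available, probability 1; weight (1/3)·1 = 1/3.
If it is behind door 2 (prior 1/3): the host opened door 2, so this case is ruled out; weight (1/3)·0 = 0.
If it is behind door 3 (prior 1/3): door 1 is available but not opened, probability 2/3; weight (1/3)·(2/3) = 2/9.
The weights sum to 5/9.
So P(the car behind door 1 | the host opened door 2) = (1/3) / (5/9) = 3/5.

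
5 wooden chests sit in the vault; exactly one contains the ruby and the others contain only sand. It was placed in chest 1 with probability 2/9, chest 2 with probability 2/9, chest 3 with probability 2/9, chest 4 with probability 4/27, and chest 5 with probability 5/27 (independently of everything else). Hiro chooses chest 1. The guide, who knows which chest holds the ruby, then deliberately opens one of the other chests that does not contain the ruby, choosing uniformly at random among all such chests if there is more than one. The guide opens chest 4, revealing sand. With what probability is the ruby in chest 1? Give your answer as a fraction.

Apply Bayes' rule, conditioning on where the ruby actually is.
If it is in chest 1 (prior 2/9): the guide has 4 equally likely choices, so probability 1/4; weight (2/9)·(1/4) = 1/18.
If it is in either of chests 2 and 3 (prior 2/9 each): the guide has 3 equally likely choices, so probability 1/3; weight (2/9)·(1/3) = 2/27 each.
If it is in chest 4 (prior 4/27): the guide opened chest 4, so this case is ruled out; weight (4/27)·0 = 0.
If it is in chest 5 (prior 5/27): the guide has 3 equally likely choices, so probability 1/3; weight (5/27)·(1/3) = 5/81.
The weights sum to 43/162.
So P(the ruby in chest 1 | the guide opened chest 4) = (1/18) / (43/162) = 9/43.

9/43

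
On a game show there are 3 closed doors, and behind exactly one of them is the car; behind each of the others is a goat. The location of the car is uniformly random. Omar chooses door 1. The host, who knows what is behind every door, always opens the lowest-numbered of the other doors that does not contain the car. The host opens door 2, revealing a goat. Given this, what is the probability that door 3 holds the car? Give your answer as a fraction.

Condition on the true location of the car.
If it is behind either of doors 1 and 3 (prior 1/3 each): door 2 is the lowest-numbered option available, probability 1; weight (1/3)·1 = 1/3 each.
If it is behind door 2 (prior 1/3): the host opened door 2, so this case is ruled out; weight (1/3)·0 = 0.
The weights sum to 2/3.
So P(the car behind door 3 | the host opened door 2) = (1/3) / (2/3) = 1/2.

1/2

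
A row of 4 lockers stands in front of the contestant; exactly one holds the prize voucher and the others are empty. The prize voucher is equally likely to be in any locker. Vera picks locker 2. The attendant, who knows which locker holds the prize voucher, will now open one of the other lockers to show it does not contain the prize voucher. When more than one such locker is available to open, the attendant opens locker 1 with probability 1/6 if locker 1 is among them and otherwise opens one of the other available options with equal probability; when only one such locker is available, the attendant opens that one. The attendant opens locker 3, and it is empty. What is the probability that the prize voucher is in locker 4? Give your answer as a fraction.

10/21

Condition on the true location of the prize voucher.
If it is in locker 1 (prior 1/4): locker 1 holds the prize so is unavailable; the attendant chooses uniformly among the 2 others, probability 1/2; weight (1/4)·(1/2) = 1/8.
If it is in locker 2 (prior 1/4): locker 1 is available but not opened; locker 3 gets probability (1 − 1/6)/2 = 5/12; weight (1/4)·(5/12) = 5/48.
If it is in locker 3 (prior 1/4): the attendant opened locker 3, so this case is ruled out; weight (1/4)·0 = 0.
If it is in locker 4 (prior 1/4): locker 1 is available but not opened, probability 5/6; weight (1/4)·(5/6) = 5/24.
The weights sum to 7/16.
So P(the prize voucher in locker 4 | the attendant opened locker 3) = (5/24) / (7/16) = 10/21.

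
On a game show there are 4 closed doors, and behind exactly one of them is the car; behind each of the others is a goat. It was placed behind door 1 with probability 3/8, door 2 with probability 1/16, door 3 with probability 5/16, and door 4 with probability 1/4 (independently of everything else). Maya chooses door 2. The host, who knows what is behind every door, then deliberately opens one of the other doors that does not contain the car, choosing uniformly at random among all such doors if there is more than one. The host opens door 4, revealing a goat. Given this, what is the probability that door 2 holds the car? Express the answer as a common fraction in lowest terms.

Consider each possible location of the car in turn.
If it is behind door 1 (prior 3/8): the host has 2 equally likely choices, so probability 1/2; weight (3/8)·(1/2) = 3/16.
If it is behind door 2 (prior 1/16): the host has 3 equally likely choices, so probability 1/3; weight (1/16)·(1/3) = 1/48.
If it is behind door 3 (prior 5/16): the host has 2 equally likely choices, so probability 1/2; weight (5/16)·(1/2) = 5/32.
If it is behind door 4 (prior 1/4): the host opened door 4, so this case is ruled out; weight (1/4)·0 = 0.
The weights sum to 35/96.
So P(the car behind door 2 | the host opened door 4) = (1/48) / (35/96) = 2/35.

2/35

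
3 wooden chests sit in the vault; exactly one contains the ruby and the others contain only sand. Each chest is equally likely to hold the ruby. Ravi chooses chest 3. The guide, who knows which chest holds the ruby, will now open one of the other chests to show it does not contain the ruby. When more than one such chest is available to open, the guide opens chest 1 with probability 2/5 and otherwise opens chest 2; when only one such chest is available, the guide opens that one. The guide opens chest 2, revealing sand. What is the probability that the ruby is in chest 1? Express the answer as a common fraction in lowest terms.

Apply Bayes' rule, conditioning on where the ruby actually is.
If it is in chest 1 (prior 1/3): only chest 2 is available, probability 1; weight (1/3)·1 = 1/3.
If it is in chest 2 (prior 1/3): the guide opened chest 2, so this case is ruled out; weight (1/3)·0 = 0.
If it is in chest 3 (prior 1/3): chest 1 is available but not opened, probability 3/5; weight (1/3)·(3/5) = 1/5.
The weights sum to 8/15.
So P(the ruby in chest 1 | the guide opened chest 2) = (1/3) / (8/15) = 5/8.

5/8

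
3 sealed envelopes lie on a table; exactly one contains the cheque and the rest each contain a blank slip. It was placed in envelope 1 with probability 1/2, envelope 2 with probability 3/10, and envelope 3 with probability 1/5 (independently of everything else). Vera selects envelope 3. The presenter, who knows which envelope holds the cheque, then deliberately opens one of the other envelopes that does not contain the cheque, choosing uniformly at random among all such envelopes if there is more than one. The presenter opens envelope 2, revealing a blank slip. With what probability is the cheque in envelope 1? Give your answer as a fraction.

Condition on the true location of the cheque.
If it is in envelope 1 (prior 1/2): the presenter has no choice, probability 1; weight (1/2)·1 = 1/2.
If it is in envelope 2 (prior 3/10): the presenter opened envelope 2, so this case is ruled out; weight (3/10)·0 = 0.
If it is in envelope 3 (prior 1/5): the presenter has 2 equally likely choices, so probability 1/2; weight (1/5)·(1/2) = 1/10.
The weights sum to 3/5.
So P(the cheque in envelope 1 | the presenter opened envelope 2) = (1/2) / (3/5) = 5/6.

5/6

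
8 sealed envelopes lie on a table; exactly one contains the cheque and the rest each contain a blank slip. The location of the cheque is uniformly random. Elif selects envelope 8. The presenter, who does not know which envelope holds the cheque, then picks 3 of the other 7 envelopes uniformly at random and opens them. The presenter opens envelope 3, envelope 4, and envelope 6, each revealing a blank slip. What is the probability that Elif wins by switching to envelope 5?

Because the presenter chose which envelopes to open without knowing where the cheque is, the choice is independent of the prize location. Learning that none of the 3 opened envelopes holds the cheque simply rules out those 3 locations and leaves the remaining 5 envelopes still equally likely by symmetry.
So P(the cheque in envelope 5) = 1/5.

1/5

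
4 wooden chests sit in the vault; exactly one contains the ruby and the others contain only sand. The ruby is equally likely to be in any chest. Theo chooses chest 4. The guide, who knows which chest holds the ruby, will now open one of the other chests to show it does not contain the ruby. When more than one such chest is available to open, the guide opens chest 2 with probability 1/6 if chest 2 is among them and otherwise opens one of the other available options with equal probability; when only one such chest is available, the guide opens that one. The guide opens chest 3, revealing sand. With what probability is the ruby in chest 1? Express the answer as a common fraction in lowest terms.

10/21

Apply Bayes' rule, conditioning on where the ruby actually is.
If it is in chest 1 (prior 1/4): chest 2 is available but not opened, probability 5/6; weight (1/4)·(5/6) = 5/24.
If it is in chest 2 (prior 1/4): chest 2 holds the prize so is unavailable; the guide chooses uniformly among the 2 others, probability 1/2; weight (1/4)·(1/2) = 1/8.
If it is in chest 3 (prior 1/4): the guide opened chest 3, so this case is ruled out; weight (1/4)·0 = 0.
If it is in chest 4 (prior 1/4): chest 2 is available but not opened; chest 3 gets probability (1 − 1/6)/2 = 5/12; weight (1/4)·(5/12) = 5/48.
The weights sum to 7/16.
So P(the ruby in chest 1 | the guide opened chest 3) = (5/24) / (7/16) = 10/21.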